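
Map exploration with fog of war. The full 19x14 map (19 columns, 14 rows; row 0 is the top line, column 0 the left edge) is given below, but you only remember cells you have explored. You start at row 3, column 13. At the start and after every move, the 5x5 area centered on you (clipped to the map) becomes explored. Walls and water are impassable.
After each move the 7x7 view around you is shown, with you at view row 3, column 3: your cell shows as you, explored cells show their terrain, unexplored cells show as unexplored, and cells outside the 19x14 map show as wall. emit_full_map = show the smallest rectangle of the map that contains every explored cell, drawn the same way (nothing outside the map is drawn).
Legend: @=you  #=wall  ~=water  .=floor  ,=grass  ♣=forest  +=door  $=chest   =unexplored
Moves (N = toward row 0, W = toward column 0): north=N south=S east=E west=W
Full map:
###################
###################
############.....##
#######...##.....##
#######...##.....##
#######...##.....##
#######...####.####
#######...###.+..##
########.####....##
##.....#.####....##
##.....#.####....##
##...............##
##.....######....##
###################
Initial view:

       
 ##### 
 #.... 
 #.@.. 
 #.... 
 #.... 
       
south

 ##### 
 #.... 
 #.... 
 #.@.. 
 #.... 
 ###.# 
       

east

#####  
#..... 
#..... 
#..@.. 
#..... 
###.## 
       

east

####   
.....# 
.....# 
...@.# 
.....# 
##.### 
       

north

       
###### 
.....# 
...@.# 
.....# 
.....# 
##.### 

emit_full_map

#######
#.....#
#...@.#
#.....#
#.....#
###.###

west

       
#######
#.....#
#..@..#
#.....#
#.....#
###.###

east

       
###### 
.....# 
...@.# 
.....# 
.....# 
##.### 

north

#######
 ##### 
###### 
...@.# 
.....# 
.....# 
.....# 

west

#######
 ######
#######
#..@..#
#.....#
#.....#
#.....#

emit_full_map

 ######
#######
#..@..#
#.....#
#.....#
#.....#
###.###

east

#######
###### 
###### 
...@.# 
.....# 
.....# 
.....# 

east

#######
#######
#######
...@###
....###
....###
....# #

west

#######
#######
#######
...@.##
.....##
.....##
.....# 

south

#######
#######
.....##
...@.##
.....##
.....# 
##.### 

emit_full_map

 #######
########
#.....##
#...@.##
#.....##
#.....# 
###.### 

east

#######
#######
....###
...@###
....###
....###
#.### #

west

#######
#######
.....##
...@.##
.....##
.....##
##.### 

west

 ######
#######
#.....#
#..@..#
#.....#
#.....#
###.###

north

#######
 ######
#######
#..@..#
#.....#
#.....#
#.....#

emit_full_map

 #######
########
#..@..##
#.....##
#.....##
#.....##
###.### 


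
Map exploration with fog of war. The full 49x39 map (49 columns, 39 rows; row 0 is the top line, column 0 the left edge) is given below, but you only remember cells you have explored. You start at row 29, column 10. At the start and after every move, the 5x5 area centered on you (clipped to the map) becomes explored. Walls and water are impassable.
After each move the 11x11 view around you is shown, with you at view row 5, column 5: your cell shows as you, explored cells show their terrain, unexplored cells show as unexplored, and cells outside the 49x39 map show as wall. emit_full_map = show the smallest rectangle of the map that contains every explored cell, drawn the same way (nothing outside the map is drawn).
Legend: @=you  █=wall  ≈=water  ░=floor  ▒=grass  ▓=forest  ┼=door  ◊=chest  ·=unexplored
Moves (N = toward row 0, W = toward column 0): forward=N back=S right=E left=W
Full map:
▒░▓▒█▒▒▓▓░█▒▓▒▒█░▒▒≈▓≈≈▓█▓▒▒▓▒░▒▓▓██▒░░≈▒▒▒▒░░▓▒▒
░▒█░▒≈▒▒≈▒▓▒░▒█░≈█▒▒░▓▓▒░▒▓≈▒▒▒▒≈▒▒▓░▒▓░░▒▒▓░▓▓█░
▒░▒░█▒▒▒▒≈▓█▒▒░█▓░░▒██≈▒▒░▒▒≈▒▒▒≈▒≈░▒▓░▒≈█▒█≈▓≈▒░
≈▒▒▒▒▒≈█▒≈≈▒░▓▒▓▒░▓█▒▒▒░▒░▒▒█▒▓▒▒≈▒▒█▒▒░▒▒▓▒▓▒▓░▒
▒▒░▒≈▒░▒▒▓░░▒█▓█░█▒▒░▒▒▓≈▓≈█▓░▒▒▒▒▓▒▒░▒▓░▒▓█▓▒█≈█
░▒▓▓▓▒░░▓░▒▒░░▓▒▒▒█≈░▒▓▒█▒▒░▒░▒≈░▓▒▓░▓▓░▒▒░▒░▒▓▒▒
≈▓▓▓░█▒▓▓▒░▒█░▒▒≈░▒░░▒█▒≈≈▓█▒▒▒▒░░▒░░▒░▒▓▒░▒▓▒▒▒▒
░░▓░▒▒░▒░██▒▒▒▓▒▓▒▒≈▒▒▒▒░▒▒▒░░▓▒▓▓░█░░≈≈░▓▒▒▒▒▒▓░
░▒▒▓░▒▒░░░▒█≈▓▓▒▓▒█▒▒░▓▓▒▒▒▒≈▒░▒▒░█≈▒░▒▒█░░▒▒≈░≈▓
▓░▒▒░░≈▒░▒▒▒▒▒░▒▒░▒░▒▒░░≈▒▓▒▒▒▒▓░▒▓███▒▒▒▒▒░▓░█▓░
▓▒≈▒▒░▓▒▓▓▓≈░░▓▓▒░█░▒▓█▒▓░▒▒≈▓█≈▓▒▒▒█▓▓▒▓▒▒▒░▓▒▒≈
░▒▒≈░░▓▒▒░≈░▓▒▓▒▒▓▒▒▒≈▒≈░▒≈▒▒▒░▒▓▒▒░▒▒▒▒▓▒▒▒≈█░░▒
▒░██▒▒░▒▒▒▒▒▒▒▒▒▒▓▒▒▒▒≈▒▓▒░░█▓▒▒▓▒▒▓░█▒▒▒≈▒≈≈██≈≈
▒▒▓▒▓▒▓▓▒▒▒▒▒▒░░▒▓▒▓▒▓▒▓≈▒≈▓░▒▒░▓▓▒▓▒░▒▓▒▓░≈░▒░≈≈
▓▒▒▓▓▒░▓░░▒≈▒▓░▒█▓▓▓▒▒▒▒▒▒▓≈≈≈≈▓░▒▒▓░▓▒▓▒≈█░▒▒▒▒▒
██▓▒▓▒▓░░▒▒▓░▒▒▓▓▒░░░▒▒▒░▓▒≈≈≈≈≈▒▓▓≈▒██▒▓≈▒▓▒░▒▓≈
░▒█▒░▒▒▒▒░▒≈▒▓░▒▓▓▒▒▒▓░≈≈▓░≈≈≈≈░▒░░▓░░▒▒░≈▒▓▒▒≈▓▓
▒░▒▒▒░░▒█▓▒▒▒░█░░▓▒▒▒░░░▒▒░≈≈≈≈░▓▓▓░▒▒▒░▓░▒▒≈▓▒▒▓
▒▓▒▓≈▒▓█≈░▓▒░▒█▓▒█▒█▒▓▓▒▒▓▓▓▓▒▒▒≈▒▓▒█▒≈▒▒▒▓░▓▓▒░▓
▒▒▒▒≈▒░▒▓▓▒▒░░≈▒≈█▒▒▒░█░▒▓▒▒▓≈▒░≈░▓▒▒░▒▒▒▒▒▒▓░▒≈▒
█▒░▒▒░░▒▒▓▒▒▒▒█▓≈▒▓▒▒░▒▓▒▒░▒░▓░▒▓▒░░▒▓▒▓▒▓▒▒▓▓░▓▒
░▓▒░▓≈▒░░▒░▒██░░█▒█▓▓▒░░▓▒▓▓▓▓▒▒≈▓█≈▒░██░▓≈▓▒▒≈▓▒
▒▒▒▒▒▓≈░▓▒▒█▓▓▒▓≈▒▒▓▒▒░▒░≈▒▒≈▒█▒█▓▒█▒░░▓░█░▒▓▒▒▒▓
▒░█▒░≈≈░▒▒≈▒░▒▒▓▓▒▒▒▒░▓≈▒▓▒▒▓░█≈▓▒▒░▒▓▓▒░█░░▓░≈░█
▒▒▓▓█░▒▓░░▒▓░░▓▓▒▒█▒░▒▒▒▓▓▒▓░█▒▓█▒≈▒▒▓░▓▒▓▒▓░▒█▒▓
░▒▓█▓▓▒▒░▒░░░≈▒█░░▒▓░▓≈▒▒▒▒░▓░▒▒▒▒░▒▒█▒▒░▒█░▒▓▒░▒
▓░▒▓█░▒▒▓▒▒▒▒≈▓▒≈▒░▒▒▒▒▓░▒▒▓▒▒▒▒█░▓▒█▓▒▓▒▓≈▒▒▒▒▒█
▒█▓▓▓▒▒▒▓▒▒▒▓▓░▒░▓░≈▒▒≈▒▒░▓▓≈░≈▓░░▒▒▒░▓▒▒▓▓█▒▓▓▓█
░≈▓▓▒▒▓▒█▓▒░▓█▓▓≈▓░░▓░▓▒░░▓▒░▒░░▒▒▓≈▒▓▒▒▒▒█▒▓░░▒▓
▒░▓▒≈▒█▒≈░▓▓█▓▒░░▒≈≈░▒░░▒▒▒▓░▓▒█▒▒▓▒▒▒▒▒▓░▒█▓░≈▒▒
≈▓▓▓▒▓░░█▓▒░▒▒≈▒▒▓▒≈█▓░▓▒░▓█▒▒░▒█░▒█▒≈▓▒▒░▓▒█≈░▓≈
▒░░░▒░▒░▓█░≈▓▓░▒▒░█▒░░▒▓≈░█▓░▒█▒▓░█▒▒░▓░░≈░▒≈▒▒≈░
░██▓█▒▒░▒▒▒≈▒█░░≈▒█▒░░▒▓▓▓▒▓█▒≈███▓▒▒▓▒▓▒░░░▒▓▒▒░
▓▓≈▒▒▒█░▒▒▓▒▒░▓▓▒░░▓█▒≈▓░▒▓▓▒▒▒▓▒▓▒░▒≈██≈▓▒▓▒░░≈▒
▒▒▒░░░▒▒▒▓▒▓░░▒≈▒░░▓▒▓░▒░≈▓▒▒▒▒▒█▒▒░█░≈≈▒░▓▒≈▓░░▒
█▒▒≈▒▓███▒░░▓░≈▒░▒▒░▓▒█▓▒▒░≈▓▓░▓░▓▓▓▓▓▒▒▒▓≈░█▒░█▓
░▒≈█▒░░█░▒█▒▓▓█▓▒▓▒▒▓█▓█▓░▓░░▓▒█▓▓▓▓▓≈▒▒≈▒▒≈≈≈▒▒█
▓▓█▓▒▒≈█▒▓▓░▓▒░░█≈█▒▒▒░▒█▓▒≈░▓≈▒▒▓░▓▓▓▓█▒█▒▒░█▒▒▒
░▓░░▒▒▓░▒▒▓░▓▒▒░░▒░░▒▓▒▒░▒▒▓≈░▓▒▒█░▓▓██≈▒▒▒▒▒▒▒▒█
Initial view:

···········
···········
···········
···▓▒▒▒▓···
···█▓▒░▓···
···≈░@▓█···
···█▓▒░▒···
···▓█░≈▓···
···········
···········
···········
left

···········
···········
···········
···▒▓▒▒▒▓··
···▒█▓▒░▓··
···▒≈@▓▓█··
···░█▓▒░▒··
···░▓█░≈▓··
···········
···········
···········

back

···········
···········
···▒▓▒▒▒▓··
···▒█▓▒░▓··
···▒≈░▓▓█··
···░█@▒░▒··
···░▓█░≈▓··
···░▒▒▒≈···
···········
···········
···········

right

···········
···········
··▒▓▒▒▒▓···
··▒█▓▒░▓···
··▒≈░▓▓█···
··░█▓@░▒···
··░▓█░≈▓···
··░▒▒▒≈▒···
···········
···········
···········

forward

···········
···········
···········
··▒▓▒▒▒▓···
··▒█▓▒░▓···
··▒≈░@▓█···
··░█▓▒░▒···
··░▓█░≈▓···
··░▒▒▒≈▒···
···········
···········

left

···········
···········
···········
···▒▓▒▒▒▓··
···▒█▓▒░▓··
···▒≈@▓▓█··
···░█▓▒░▒··
···░▓█░≈▓··
···░▒▒▒≈▒··
···········
···········

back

···········
···········
···▒▓▒▒▒▓··
···▒█▓▒░▓··
···▒≈░▓▓█··
···░█@▒░▒··
···░▓█░≈▓··
···░▒▒▒≈▒··
···········
···········
···········

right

···········
···········
··▒▓▒▒▒▓···
··▒█▓▒░▓···
··▒≈░▓▓█···
··░█▓@░▒···
··░▓█░≈▓···
··░▒▒▒≈▒···
···········
···········
···········

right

···········
···········
·▒▓▒▒▒▓····
·▒█▓▒░▓█···
·▒≈░▓▓█▓···
·░█▓▒@▒▒···
·░▓█░≈▓▓···
·░▒▒▒≈▒█···
···········
···········
···········

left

···········
···········
··▒▓▒▒▒▓···
··▒█▓▒░▓█··
··▒≈░▓▓█▓··
··░█▓@░▒▒··
··░▓█░≈▓▓··
··░▒▒▒≈▒█··
···········
···········
···········

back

···········
··▒▓▒▒▒▓···
··▒█▓▒░▓█··
··▒≈░▓▓█▓··
··░█▓▒░▒▒··
··░▓█@≈▓▓··
··░▒▒▒≈▒█··
···▒▒▓▒▒···
···········
···········
···········

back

··▒▓▒▒▒▓···
··▒█▓▒░▓█··
··▒≈░▓▓█▓··
··░█▓▒░▒▒··
··░▓█░≈▓▓··
··░▒▒@≈▒█··
···▒▒▓▒▒···
···▒▓▒▓░···
···········
···········
···········

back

··▒█▓▒░▓█··
··▒≈░▓▓█▓··
··░█▓▒░▒▒··
··░▓█░≈▓▓··
··░▒▒▒≈▒█··
···▒▒@▒▒···
···▒▓▒▓░···
···█▒░░▓···
···········
···········
···········

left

···▒█▓▒░▓█·
···▒≈░▓▓█▓·
···░█▓▒░▒▒·
···░▓█░≈▓▓·
···░▒▒▒≈▒█·
···░▒@▓▒▒··
···▒▒▓▒▓░··
···██▒░░▓··
···········
···········
···········

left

····▒█▓▒░▓█
····▒≈░▓▓█▓
····░█▓▒░▒▒
···▒░▓█░≈▓▓
···▒░▒▒▒≈▒█
···█░@▒▓▒▒·
···▒▒▒▓▒▓░·
···███▒░░▓·
···········
···········
···········

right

···▒█▓▒░▓█·
···▒≈░▓▓█▓·
···░█▓▒░▒▒·
··▒░▓█░≈▓▓·
··▒░▒▒▒≈▒█·
··█░▒@▓▒▒··
··▒▒▒▓▒▓░··
··███▒░░▓··
···········
···········
···········

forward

···▒▓▒▒▒▓··
···▒█▓▒░▓█·
···▒≈░▓▓█▓·
···░█▓▒░▒▒·
··▒░▓█░≈▓▓·
··▒░▒@▒≈▒█·
··█░▒▒▓▒▒··
··▒▒▒▓▒▓░··
··███▒░░▓··
···········
···········

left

····▒▓▒▒▒▓·
····▒█▓▒░▓█
····▒≈░▓▓█▓
···░░█▓▒░▒▒
···▒░▓█░≈▓▓
···▒░@▒▒≈▒█
···█░▒▒▓▒▒·
···▒▒▒▓▒▓░·
···███▒░░▓·
···········
···········

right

···▒▓▒▒▒▓··
···▒█▓▒░▓█·
···▒≈░▓▓█▓·
··░░█▓▒░▒▒·
··▒░▓█░≈▓▓·
··▒░▒@▒≈▒█·
··█░▒▒▓▒▒··
··▒▒▒▓▒▓░··
··███▒░░▓··
···········
···········

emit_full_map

·▒▓▒▒▒▓·
·▒█▓▒░▓█
·▒≈░▓▓█▓
░░█▓▒░▒▒
▒░▓█░≈▓▓
▒░▒@▒≈▒█
█░▒▒▓▒▒·
▒▒▒▓▒▓░·
███▒░░▓·

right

··▒▓▒▒▒▓···
··▒█▓▒░▓█··
··▒≈░▓▓█▓··
·░░█▓▒░▒▒··
·▒░▓█░≈▓▓··
·▒░▒▒@≈▒█··
·█░▒▒▓▒▒···
·▒▒▒▓▒▓░···
·███▒░░▓···
···········
···········

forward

···········
··▒▓▒▒▒▓···
··▒█▓▒░▓█··
··▒≈░▓▓█▓··
·░░█▓▒░▒▒··
·▒░▓█@≈▓▓··
·▒░▒▒▒≈▒█··
·█░▒▒▓▒▒···
·▒▒▒▓▒▓░···
·███▒░░▓···
···········

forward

···········
···········
··▒▓▒▒▒▓···
··▒█▓▒░▓█··
··▒≈░▓▓█▓··
·░░█▓@░▒▒··
·▒░▓█░≈▓▓··
·▒░▒▒▒≈▒█··
·█░▒▒▓▒▒···
·▒▒▒▓▒▓░···
·███▒░░▓···

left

···········
···········
···▒▓▒▒▒▓··
···▒█▓▒░▓█·
···▒≈░▓▓█▓·
··░░█@▒░▒▒·
··▒░▓█░≈▓▓·
··▒░▒▒▒≈▒█·
··█░▒▒▓▒▒··
··▒▒▒▓▒▓░··
··███▒░░▓··

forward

···········
···········
···········
···▒▓▒▒▒▓··
···▒█▓▒░▓█·
···▒≈@▓▓█▓·
··░░█▓▒░▒▒·
··▒░▓█░≈▓▓·
··▒░▒▒▒≈▒█·
··█░▒▒▓▒▒··
··▒▒▒▓▒▓░··

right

···········
···········
···········
··▒▓▒▒▒▓···
··▒█▓▒░▓█··
··▒≈░@▓█▓··
·░░█▓▒░▒▒··
·▒░▓█░≈▓▓··
·▒░▒▒▒≈▒█··
·█░▒▒▓▒▒···
·▒▒▒▓▒▓░···

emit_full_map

·▒▓▒▒▒▓·
·▒█▓▒░▓█
·▒≈░@▓█▓
░░█▓▒░▒▒
▒░▓█░≈▓▓
▒░▒▒▒≈▒█
█░▒▒▓▒▒·
▒▒▒▓▒▓░·
███▒░░▓·


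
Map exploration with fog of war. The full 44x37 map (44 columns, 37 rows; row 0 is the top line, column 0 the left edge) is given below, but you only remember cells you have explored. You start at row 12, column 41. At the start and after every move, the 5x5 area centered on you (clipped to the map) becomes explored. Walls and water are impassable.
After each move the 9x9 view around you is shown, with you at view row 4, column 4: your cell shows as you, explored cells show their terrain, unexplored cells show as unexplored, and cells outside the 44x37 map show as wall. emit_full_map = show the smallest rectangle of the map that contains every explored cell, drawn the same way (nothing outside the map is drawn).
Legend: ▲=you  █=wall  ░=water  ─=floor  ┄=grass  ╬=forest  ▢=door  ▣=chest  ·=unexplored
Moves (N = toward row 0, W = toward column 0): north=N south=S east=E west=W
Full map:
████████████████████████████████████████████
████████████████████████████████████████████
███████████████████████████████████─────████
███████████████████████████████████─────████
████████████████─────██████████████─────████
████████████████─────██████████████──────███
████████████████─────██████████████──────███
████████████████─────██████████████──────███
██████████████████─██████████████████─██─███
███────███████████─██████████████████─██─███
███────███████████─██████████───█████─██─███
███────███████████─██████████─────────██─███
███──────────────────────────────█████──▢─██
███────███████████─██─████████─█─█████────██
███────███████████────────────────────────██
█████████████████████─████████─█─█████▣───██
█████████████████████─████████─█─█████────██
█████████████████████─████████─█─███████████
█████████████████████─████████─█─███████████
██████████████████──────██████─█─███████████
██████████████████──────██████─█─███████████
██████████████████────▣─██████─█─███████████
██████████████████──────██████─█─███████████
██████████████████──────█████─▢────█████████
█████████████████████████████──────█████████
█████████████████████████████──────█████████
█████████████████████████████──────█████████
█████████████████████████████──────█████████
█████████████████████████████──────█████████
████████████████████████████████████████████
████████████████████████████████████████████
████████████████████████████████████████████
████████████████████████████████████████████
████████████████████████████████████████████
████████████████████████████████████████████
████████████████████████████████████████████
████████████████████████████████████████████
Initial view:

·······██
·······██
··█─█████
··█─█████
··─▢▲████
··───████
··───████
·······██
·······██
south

·······██
··█─█████
··█─█████
··─▢─████
··──▲████
··───████
··───████
·······██
·······██

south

··█─█████
··█─█████
··─▢─████
··───████
··──▲████
··───████
··───████
·······██
·······██

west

···█─████
···█─████
··──▢─███
··────███
··──▲─███
··▣───███
··────███
········█
········█

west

····█─███
····█─███
··█──▢─██
··█────██
··──▲──██
··█▣───██
··█────██
·········
·········

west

·····█─██
·····█─██
··██──▢─█
··██────█
··──▲───█
··██▣───█
··██────█
·········
·········

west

······█─█
······█─█
··███──▢─
··███────
··──▲────
··███▣───
··███────
·········
·········

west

·······█─
·······█─
··████──▢
··████───
··──▲────
··████▣──
··████───
·········
·········

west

········█
········█
··█████──
··█████──
··──▲────
··█████▣─
··█████──
·········
·········

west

·········
·········
··─█████─
··─█████─
··──▲────
··─█████▣
··─█████─
·········
·········

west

·········
·········
··──█████
··█─█████
··──▲────
··█─█████
··█─█████
·········
·········

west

·········
·········
··───████
··─█─████
··──▲────
··─█─████
··─█─████
·········
·········

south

·········
··───████
··─█─████
··───────
··─█▲████
··─█─████
··─█─██··
·········
·········

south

··───████
··─█─████
··───────
··─█─████
··─█▲████
··─█─██··
··─█─██··
·········
·········

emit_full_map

·········█─███
·········█─███
───█████──▢─██
─█─█████────██
────────────██
─█─█████▣───██
─█▲█████────██
─█─██·········
─█─██·········

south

··─█─████
··───────
··─█─████
··─█─████
··─█▲██··
··─█─██··
··─█─██··
·········
·········

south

··───────
··─█─████
··─█─████
··─█─██··
··─█▲██··
··─█─██··
··─█─██··
·········
·········

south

··─█─████
··─█─████
··─█─██··
··─█─██··
··─█▲██··
··─█─██··
··─█─██··
·········
·········

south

··─█─████
··─█─██··
··─█─██··
··─█─██··
··─█▲██··
··─█─██··
··─█─██··
·········
·········

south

··─█─██··
··─█─██··
··─█─██··
··─█─██··
··─█▲██··
··─█─██··
··▢────··
·········
·········

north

··─█─████
··─█─██··
··─█─██··
··─█─██··
··─█▲██··
··─█─██··
··─█─██··
··▢────··
·········

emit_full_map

·········█─███
·········█─███
───█████──▢─██
─█─█████────██
────────────██
─█─█████▣───██
─█─█████────██
─█─██·········
─█─██·········
─█─██·········
─█▲██·········
─█─██·········
─█─██·········
▢────·········

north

··─█─████
··─█─████
··─█─██··
··─█─██··
··─█▲██··
··─█─██··
··─█─██··
··─█─██··
··▢────··

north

··───────
··─█─████
··─█─████
··─█─██··
··─█▲██··
··─█─██··
··─█─██··
··─█─██··
··─█─██··

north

··─█─████
··───────
··─█─████
··─█─████
··─█▲██··
··─█─██··
··─█─██··
··─█─██··
··─█─██··

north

··───████
··─█─████
··───────
··─█─████
··─█▲████
··─█─██··
··─█─██··
··─█─██··
··─█─██··

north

·········
··───████
··─█─████
··───────
··─█▲████
··─█─████
··─█─██··
··─█─██··
··─█─██··

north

·········
·········
··───████
··─█─████
··──▲────
··─█─████
··─█─████
··─█─██··
··─█─██··

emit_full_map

·········█─███
·········█─███
───█████──▢─██
─█─█████────██
──▲─────────██
─█─█████▣───██
─█─█████────██
─█─██·········
─█─██·········
─█─██·········
─█─██·········
─█─██·········
─█─██·········
▢────·········

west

·········
·········
··────███
··█─█─███
··──▲────
··█─█─███
··█─█─███
···─█─██·
···─█─██·

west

·········
·········
··─────██
··██─█─██
··──▲────
··██─█─██
··██─█─██
····─█─██
····─█─██

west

·········
·········
··──────█
··███─█─█
··──▲────
··███─█─█
··███─█─█
·····─█─█
·····─█─█

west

·········
·········
··───────
··████─█─
··──▲────
··████─█─
··████─█─
······─█─
······─█─

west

·········
·········
··───────
··█████─█
··──▲────
··█████─█
··█████─█
·······─█
·······─█

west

·········
·········
··───────
··██████─
··──▲────
··██████─
··██████─
········─
········─

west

·········
·········
··───────
··███████
··──▲────
··███████
··███████
·········
·········

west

·········
·········
··───────
··███████
··──▲────
··███████
··███████
·········
·········

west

·········
·········
··───────
··─██████
··──▲────
··─██████
··─██████
·········
·········

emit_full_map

··················█─███
··················█─███
────────────█████──▢─██
─████████─█─█████────██
──▲──────────────────██
─████████─█─█████▣───██
─████████─█─█████────██
·········─█─██·········
·········─█─██·········
·········─█─██·········
·········─█─██·········
·········─█─██·········
·········─█─██·········
·········▢────·········


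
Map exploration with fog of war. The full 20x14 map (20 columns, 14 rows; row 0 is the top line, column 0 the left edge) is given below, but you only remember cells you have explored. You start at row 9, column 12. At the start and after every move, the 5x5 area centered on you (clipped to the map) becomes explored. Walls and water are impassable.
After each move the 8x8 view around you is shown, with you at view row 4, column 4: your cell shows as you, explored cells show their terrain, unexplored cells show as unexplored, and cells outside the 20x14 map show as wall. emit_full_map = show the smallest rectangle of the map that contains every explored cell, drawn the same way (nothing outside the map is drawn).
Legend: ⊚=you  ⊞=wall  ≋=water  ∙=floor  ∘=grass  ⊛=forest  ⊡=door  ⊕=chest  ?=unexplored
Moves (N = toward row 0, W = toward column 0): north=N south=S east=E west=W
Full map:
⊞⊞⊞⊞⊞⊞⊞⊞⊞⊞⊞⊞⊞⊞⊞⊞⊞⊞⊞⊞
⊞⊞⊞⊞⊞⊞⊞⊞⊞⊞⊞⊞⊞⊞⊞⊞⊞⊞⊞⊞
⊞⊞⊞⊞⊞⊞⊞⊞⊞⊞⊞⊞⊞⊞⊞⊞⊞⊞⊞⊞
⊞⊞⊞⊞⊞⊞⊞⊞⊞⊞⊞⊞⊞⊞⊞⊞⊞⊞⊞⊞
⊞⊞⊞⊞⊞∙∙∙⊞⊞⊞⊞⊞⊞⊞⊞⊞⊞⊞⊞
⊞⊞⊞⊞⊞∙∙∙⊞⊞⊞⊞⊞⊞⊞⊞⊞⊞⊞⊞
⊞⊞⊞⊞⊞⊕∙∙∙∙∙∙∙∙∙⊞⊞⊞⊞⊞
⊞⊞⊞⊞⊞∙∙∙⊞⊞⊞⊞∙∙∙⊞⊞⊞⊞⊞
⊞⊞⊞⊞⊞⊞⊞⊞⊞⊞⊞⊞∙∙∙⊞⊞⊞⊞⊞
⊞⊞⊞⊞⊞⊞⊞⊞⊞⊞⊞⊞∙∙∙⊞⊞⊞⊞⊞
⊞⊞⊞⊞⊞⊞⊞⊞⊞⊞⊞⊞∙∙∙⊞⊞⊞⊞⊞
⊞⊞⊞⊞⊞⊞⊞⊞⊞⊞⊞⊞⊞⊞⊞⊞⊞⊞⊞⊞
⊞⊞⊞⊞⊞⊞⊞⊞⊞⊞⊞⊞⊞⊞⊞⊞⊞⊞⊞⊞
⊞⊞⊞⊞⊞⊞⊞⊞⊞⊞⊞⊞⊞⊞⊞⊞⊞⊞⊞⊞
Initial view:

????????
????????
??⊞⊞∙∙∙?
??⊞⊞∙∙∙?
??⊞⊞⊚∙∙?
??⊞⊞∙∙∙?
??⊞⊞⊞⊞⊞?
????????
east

????????
????????
?⊞⊞∙∙∙⊞?
?⊞⊞∙∙∙⊞?
?⊞⊞∙⊚∙⊞?
?⊞⊞∙∙∙⊞?
?⊞⊞⊞⊞⊞⊞?
????????

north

????????
????????
??∙∙∙∙⊞?
?⊞⊞∙∙∙⊞?
?⊞⊞∙⊚∙⊞?
?⊞⊞∙∙∙⊞?
?⊞⊞∙∙∙⊞?
?⊞⊞⊞⊞⊞⊞?

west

????????
????????
??∙∙∙∙∙⊞
??⊞⊞∙∙∙⊞
??⊞⊞⊚∙∙⊞
??⊞⊞∙∙∙⊞
??⊞⊞∙∙∙⊞
??⊞⊞⊞⊞⊞⊞

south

????????
??∙∙∙∙∙⊞
??⊞⊞∙∙∙⊞
??⊞⊞∙∙∙⊞
??⊞⊞⊚∙∙⊞
??⊞⊞∙∙∙⊞
??⊞⊞⊞⊞⊞⊞
????????

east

????????
?∙∙∙∙∙⊞?
?⊞⊞∙∙∙⊞?
?⊞⊞∙∙∙⊞?
?⊞⊞∙⊚∙⊞?
?⊞⊞∙∙∙⊞?
?⊞⊞⊞⊞⊞⊞?
????????

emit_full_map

∙∙∙∙∙⊞
⊞⊞∙∙∙⊞
⊞⊞∙∙∙⊞
⊞⊞∙⊚∙⊞
⊞⊞∙∙∙⊞
⊞⊞⊞⊞⊞⊞

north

????????
????????
?∙∙∙∙∙⊞?
?⊞⊞∙∙∙⊞?
?⊞⊞∙⊚∙⊞?
?⊞⊞∙∙∙⊞?
?⊞⊞∙∙∙⊞?
?⊞⊞⊞⊞⊞⊞?

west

????????
????????
??∙∙∙∙∙⊞
??⊞⊞∙∙∙⊞
??⊞⊞⊚∙∙⊞
??⊞⊞∙∙∙⊞
??⊞⊞∙∙∙⊞
??⊞⊞⊞⊞⊞⊞

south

????????
??∙∙∙∙∙⊞
??⊞⊞∙∙∙⊞
??⊞⊞∙∙∙⊞
??⊞⊞⊚∙∙⊞
??⊞⊞∙∙∙⊞
??⊞⊞⊞⊞⊞⊞
????????

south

??∙∙∙∙∙⊞
??⊞⊞∙∙∙⊞
??⊞⊞∙∙∙⊞
??⊞⊞∙∙∙⊞
??⊞⊞⊚∙∙⊞
??⊞⊞⊞⊞⊞⊞
??⊞⊞⊞⊞⊞?
????????

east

?∙∙∙∙∙⊞?
?⊞⊞∙∙∙⊞?
?⊞⊞∙∙∙⊞?
?⊞⊞∙∙∙⊞?
?⊞⊞∙⊚∙⊞?
?⊞⊞⊞⊞⊞⊞?
?⊞⊞⊞⊞⊞⊞?
????????

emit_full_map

∙∙∙∙∙⊞
⊞⊞∙∙∙⊞
⊞⊞∙∙∙⊞
⊞⊞∙∙∙⊞
⊞⊞∙⊚∙⊞
⊞⊞⊞⊞⊞⊞
⊞⊞⊞⊞⊞⊞

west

??∙∙∙∙∙⊞
??⊞⊞∙∙∙⊞
??⊞⊞∙∙∙⊞
??⊞⊞∙∙∙⊞
??⊞⊞⊚∙∙⊞
??⊞⊞⊞⊞⊞⊞
??⊞⊞⊞⊞⊞⊞
????????

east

?∙∙∙∙∙⊞?
?⊞⊞∙∙∙⊞?
?⊞⊞∙∙∙⊞?
?⊞⊞∙∙∙⊞?
?⊞⊞∙⊚∙⊞?
?⊞⊞⊞⊞⊞⊞?
?⊞⊞⊞⊞⊞⊞?
????????

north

????????
?∙∙∙∙∙⊞?
?⊞⊞∙∙∙⊞?
?⊞⊞∙∙∙⊞?
?⊞⊞∙⊚∙⊞?
?⊞⊞∙∙∙⊞?
?⊞⊞⊞⊞⊞⊞?
?⊞⊞⊞⊞⊞⊞?

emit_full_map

∙∙∙∙∙⊞
⊞⊞∙∙∙⊞
⊞⊞∙∙∙⊞
⊞⊞∙⊚∙⊞
⊞⊞∙∙∙⊞
⊞⊞⊞⊞⊞⊞
⊞⊞⊞⊞⊞⊞


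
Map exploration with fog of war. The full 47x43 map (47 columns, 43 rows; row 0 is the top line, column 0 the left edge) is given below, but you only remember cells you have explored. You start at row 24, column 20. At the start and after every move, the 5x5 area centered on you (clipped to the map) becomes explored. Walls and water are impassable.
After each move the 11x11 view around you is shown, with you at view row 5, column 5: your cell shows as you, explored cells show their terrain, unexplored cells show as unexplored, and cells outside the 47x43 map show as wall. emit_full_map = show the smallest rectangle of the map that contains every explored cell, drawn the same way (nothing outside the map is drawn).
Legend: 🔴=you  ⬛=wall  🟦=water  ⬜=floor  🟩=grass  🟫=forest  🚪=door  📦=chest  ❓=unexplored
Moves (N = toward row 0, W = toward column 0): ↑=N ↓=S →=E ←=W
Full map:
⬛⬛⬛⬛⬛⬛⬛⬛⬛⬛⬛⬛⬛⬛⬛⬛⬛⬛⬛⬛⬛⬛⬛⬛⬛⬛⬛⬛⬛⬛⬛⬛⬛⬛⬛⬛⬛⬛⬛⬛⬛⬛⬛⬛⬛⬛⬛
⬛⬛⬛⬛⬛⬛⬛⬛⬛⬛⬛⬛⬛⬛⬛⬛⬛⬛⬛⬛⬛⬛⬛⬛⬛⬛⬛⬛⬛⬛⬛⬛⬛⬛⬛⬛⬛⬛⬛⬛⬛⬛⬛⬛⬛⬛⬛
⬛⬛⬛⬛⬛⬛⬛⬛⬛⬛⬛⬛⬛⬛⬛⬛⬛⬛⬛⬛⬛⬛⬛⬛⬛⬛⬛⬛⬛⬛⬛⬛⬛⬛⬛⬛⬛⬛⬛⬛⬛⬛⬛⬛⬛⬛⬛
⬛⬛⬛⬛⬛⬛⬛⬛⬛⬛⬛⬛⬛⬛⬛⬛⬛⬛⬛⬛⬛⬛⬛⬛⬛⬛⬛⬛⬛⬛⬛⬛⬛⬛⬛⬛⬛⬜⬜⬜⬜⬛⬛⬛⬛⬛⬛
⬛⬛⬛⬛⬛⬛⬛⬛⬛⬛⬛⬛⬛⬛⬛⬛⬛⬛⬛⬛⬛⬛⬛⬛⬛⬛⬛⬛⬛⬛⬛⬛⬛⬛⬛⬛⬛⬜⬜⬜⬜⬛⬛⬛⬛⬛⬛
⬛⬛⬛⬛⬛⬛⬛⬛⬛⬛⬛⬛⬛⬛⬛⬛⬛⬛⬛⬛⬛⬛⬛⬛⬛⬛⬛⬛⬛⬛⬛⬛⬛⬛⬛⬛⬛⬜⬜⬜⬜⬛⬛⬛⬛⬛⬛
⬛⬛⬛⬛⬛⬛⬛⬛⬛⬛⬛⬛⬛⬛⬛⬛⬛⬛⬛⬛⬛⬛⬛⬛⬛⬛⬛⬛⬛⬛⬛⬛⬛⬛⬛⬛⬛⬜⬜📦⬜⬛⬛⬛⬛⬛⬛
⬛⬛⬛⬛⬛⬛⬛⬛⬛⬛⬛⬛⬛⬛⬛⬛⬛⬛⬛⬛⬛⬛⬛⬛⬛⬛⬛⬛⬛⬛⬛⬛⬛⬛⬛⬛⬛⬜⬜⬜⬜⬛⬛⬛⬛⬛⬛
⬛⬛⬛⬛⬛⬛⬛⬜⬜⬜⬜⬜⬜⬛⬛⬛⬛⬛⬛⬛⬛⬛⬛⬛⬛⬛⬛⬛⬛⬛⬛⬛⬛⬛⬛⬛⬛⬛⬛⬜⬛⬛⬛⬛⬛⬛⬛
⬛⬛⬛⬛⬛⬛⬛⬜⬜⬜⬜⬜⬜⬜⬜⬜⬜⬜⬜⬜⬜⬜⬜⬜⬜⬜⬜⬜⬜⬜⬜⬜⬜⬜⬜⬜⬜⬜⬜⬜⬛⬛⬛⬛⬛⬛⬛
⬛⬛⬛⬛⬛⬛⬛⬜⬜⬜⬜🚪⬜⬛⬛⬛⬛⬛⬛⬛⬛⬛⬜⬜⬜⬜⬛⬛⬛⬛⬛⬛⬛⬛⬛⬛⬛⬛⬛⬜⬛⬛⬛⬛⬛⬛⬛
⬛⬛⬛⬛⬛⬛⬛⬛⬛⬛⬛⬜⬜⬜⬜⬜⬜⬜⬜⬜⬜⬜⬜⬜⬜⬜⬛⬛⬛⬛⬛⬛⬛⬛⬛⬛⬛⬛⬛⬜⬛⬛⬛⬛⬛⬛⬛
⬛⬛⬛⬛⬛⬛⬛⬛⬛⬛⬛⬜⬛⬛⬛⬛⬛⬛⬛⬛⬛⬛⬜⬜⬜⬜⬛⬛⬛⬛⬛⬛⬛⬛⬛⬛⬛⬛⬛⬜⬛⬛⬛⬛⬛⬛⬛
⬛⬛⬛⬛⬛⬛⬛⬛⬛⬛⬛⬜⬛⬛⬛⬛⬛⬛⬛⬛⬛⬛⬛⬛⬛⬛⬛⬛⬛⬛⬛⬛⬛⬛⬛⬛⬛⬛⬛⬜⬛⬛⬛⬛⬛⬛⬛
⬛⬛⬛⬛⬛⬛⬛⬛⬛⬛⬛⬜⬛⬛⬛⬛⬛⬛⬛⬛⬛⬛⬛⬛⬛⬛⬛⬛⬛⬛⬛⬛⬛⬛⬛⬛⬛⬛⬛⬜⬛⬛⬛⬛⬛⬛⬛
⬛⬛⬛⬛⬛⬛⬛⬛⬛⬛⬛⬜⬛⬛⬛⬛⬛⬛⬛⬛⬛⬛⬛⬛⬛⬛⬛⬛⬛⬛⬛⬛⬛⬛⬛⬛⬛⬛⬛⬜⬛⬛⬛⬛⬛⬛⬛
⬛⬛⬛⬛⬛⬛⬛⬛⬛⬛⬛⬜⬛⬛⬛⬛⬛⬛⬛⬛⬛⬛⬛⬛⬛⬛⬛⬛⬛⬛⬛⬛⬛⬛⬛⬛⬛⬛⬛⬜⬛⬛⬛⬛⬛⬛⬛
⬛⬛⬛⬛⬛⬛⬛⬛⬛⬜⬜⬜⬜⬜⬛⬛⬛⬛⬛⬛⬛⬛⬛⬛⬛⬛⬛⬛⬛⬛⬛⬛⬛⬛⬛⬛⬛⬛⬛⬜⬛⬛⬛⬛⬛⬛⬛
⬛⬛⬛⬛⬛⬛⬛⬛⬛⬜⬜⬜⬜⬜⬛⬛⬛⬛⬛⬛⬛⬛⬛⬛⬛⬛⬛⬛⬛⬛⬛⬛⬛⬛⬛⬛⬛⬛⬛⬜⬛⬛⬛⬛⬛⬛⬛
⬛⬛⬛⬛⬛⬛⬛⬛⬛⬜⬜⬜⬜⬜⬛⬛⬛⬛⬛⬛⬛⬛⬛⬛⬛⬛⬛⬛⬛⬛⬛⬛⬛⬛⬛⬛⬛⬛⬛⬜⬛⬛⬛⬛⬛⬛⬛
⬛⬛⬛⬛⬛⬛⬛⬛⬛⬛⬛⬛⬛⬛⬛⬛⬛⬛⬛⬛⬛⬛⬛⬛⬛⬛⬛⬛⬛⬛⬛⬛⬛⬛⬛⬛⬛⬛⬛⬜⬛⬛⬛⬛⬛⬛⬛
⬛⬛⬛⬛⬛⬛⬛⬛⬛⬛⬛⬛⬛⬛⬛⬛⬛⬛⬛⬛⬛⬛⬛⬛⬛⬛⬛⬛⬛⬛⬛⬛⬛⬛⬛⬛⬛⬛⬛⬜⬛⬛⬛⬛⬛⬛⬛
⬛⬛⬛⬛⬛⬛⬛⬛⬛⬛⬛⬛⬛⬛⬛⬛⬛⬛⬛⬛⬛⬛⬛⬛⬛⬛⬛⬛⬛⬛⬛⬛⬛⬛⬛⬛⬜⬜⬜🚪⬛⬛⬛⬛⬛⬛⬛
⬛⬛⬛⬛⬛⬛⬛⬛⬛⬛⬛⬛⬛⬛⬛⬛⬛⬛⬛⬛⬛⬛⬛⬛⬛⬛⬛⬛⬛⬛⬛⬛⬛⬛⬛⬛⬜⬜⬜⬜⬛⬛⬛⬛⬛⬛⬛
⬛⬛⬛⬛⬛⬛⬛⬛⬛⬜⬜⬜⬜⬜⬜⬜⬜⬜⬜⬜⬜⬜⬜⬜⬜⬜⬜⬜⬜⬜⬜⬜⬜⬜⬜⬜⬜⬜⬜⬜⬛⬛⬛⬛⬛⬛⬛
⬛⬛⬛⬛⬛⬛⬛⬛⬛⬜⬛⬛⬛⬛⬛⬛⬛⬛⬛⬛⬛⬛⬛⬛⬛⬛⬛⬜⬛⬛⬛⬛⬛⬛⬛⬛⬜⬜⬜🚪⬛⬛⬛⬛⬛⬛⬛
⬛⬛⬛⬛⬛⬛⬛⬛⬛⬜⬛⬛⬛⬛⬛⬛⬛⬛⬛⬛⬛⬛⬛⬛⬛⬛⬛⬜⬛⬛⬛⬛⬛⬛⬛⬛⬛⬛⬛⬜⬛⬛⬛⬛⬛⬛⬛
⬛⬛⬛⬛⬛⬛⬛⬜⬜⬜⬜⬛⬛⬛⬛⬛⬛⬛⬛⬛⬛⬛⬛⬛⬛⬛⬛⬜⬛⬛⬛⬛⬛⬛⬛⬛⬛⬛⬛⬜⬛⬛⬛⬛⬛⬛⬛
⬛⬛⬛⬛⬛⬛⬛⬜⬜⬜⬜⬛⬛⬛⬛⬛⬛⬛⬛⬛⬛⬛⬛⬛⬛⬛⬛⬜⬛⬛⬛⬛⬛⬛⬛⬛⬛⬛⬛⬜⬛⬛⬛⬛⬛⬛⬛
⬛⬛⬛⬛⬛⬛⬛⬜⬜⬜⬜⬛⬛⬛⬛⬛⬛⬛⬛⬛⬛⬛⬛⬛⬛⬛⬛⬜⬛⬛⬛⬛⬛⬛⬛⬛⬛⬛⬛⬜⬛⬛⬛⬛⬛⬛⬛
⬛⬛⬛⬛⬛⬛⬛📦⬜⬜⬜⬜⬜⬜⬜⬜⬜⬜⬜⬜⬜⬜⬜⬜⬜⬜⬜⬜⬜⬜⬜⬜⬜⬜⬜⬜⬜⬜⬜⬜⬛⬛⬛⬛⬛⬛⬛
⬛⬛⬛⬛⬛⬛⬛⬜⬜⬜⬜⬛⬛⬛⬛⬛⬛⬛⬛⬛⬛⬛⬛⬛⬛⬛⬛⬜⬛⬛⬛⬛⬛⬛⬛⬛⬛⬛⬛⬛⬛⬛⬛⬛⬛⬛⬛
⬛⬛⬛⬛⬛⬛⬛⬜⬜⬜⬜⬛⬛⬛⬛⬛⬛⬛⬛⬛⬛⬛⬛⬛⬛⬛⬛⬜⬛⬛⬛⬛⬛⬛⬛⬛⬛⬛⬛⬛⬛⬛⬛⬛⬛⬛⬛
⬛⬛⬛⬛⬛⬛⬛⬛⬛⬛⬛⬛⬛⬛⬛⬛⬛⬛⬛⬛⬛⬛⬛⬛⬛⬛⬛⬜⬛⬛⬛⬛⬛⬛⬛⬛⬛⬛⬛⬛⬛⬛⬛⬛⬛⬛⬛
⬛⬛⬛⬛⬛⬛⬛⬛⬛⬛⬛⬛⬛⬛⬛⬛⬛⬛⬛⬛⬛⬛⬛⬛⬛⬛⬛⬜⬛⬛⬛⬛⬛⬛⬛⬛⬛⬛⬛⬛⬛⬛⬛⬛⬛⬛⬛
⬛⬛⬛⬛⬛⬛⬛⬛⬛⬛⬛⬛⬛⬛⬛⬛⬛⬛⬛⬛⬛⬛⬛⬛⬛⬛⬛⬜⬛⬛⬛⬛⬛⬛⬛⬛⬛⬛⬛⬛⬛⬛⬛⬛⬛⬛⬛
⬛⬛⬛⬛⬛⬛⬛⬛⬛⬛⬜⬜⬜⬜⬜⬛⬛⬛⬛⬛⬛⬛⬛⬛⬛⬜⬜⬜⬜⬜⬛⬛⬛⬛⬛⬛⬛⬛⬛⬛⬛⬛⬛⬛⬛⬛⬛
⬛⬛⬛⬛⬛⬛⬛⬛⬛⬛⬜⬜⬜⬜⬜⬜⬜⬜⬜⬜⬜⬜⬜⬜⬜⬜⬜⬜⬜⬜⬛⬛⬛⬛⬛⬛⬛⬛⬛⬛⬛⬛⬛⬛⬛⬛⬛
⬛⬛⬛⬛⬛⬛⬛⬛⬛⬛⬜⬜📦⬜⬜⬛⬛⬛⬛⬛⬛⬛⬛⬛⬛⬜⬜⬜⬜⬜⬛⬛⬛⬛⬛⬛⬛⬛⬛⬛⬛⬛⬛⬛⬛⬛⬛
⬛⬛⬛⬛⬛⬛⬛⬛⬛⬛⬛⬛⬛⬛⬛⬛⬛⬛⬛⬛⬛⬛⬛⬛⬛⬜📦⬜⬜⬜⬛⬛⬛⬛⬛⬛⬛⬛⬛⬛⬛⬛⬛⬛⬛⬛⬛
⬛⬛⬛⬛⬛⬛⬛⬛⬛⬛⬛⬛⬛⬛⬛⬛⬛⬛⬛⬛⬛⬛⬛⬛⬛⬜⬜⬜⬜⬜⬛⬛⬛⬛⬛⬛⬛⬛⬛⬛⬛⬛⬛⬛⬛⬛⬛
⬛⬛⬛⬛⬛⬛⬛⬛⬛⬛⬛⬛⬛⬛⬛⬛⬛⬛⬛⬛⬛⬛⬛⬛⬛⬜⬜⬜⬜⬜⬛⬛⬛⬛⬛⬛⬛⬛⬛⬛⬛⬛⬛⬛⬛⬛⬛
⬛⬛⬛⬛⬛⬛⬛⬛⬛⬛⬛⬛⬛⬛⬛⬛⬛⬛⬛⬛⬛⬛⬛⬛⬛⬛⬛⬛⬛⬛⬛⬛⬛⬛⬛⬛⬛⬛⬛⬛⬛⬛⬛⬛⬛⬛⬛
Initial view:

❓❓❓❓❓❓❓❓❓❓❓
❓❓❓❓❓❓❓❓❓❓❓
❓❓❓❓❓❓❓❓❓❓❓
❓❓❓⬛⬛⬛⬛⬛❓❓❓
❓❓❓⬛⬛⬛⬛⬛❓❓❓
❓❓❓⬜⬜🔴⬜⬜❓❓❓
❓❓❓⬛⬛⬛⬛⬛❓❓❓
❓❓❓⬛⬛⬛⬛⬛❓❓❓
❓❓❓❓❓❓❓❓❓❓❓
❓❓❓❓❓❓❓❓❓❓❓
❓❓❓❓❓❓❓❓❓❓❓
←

❓❓❓❓❓❓❓❓❓❓❓
❓❓❓❓❓❓❓❓❓❓❓
❓❓❓❓❓❓❓❓❓❓❓
❓❓❓⬛⬛⬛⬛⬛⬛❓❓
❓❓❓⬛⬛⬛⬛⬛⬛❓❓
❓❓❓⬜⬜🔴⬜⬜⬜❓❓
❓❓❓⬛⬛⬛⬛⬛⬛❓❓
❓❓❓⬛⬛⬛⬛⬛⬛❓❓
❓❓❓❓❓❓❓❓❓❓❓
❓❓❓❓❓❓❓❓❓❓❓
❓❓❓❓❓❓❓❓❓❓❓

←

❓❓❓❓❓❓❓❓❓❓❓
❓❓❓❓❓❓❓❓❓❓❓
❓❓❓❓❓❓❓❓❓❓❓
❓❓❓⬛⬛⬛⬛⬛⬛⬛❓
❓❓❓⬛⬛⬛⬛⬛⬛⬛❓
❓❓❓⬜⬜🔴⬜⬜⬜⬜❓
❓❓❓⬛⬛⬛⬛⬛⬛⬛❓
❓❓❓⬛⬛⬛⬛⬛⬛⬛❓
❓❓❓❓❓❓❓❓❓❓❓
❓❓❓❓❓❓❓❓❓❓❓
❓❓❓❓❓❓❓❓❓❓❓

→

❓❓❓❓❓❓❓❓❓❓❓
❓❓❓❓❓❓❓❓❓❓❓
❓❓❓❓❓❓❓❓❓❓❓
❓❓⬛⬛⬛⬛⬛⬛⬛❓❓
❓❓⬛⬛⬛⬛⬛⬛⬛❓❓
❓❓⬜⬜⬜🔴⬜⬜⬜❓❓
❓❓⬛⬛⬛⬛⬛⬛⬛❓❓
❓❓⬛⬛⬛⬛⬛⬛⬛❓❓
❓❓❓❓❓❓❓❓❓❓❓
❓❓❓❓❓❓❓❓❓❓❓
❓❓❓❓❓❓❓❓❓❓❓

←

❓❓❓❓❓❓❓❓❓❓❓
❓❓❓❓❓❓❓❓❓❓❓
❓❓❓❓❓❓❓❓❓❓❓
❓❓❓⬛⬛⬛⬛⬛⬛⬛❓
❓❓❓⬛⬛⬛⬛⬛⬛⬛❓
❓❓❓⬜⬜🔴⬜⬜⬜⬜❓
❓❓❓⬛⬛⬛⬛⬛⬛⬛❓
❓❓❓⬛⬛⬛⬛⬛⬛⬛❓
❓❓❓❓❓❓❓❓❓❓❓
❓❓❓❓❓❓❓❓❓❓❓
❓❓❓❓❓❓❓❓❓❓❓

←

❓❓❓❓❓❓❓❓❓❓❓
❓❓❓❓❓❓❓❓❓❓❓
❓❓❓❓❓❓❓❓❓❓❓
❓❓❓⬛⬛⬛⬛⬛⬛⬛⬛
❓❓❓⬛⬛⬛⬛⬛⬛⬛⬛
❓❓❓⬜⬜🔴⬜⬜⬜⬜⬜
❓❓❓⬛⬛⬛⬛⬛⬛⬛⬛
❓❓❓⬛⬛⬛⬛⬛⬛⬛⬛
❓❓❓❓❓❓❓❓❓❓❓
❓❓❓❓❓❓❓❓❓❓❓
❓❓❓❓❓❓❓❓❓❓❓

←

❓❓❓❓❓❓❓❓❓❓❓
❓❓❓❓❓❓❓❓❓❓❓
❓❓❓❓❓❓❓❓❓❓❓
❓❓❓⬛⬛⬛⬛⬛⬛⬛⬛
❓❓❓⬛⬛⬛⬛⬛⬛⬛⬛
❓❓❓⬜⬜🔴⬜⬜⬜⬜⬜
❓❓❓⬛⬛⬛⬛⬛⬛⬛⬛
❓❓❓⬛⬛⬛⬛⬛⬛⬛⬛
❓❓❓❓❓❓❓❓❓❓❓
❓❓❓❓❓❓❓❓❓❓❓
❓❓❓❓❓❓❓❓❓❓❓

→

❓❓❓❓❓❓❓❓❓❓❓
❓❓❓❓❓❓❓❓❓❓❓
❓❓❓❓❓❓❓❓❓❓❓
❓❓⬛⬛⬛⬛⬛⬛⬛⬛⬛
❓❓⬛⬛⬛⬛⬛⬛⬛⬛⬛
❓❓⬜⬜⬜🔴⬜⬜⬜⬜⬜
❓❓⬛⬛⬛⬛⬛⬛⬛⬛⬛
❓❓⬛⬛⬛⬛⬛⬛⬛⬛⬛
❓❓❓❓❓❓❓❓❓❓❓
❓❓❓❓❓❓❓❓❓❓❓
❓❓❓❓❓❓❓❓❓❓❓

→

❓❓❓❓❓❓❓❓❓❓❓
❓❓❓❓❓❓❓❓❓❓❓
❓❓❓❓❓❓❓❓❓❓❓
❓⬛⬛⬛⬛⬛⬛⬛⬛⬛❓
❓⬛⬛⬛⬛⬛⬛⬛⬛⬛❓
❓⬜⬜⬜⬜🔴⬜⬜⬜⬜❓
❓⬛⬛⬛⬛⬛⬛⬛⬛⬛❓
❓⬛⬛⬛⬛⬛⬛⬛⬛⬛❓
❓❓❓❓❓❓❓❓❓❓❓
❓❓❓❓❓❓❓❓❓❓❓
❓❓❓❓❓❓❓❓❓❓❓

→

❓❓❓❓❓❓❓❓❓❓❓
❓❓❓❓❓❓❓❓❓❓❓
❓❓❓❓❓❓❓❓❓❓❓
⬛⬛⬛⬛⬛⬛⬛⬛⬛❓❓
⬛⬛⬛⬛⬛⬛⬛⬛⬛❓❓
⬜⬜⬜⬜⬜🔴⬜⬜⬜❓❓
⬛⬛⬛⬛⬛⬛⬛⬛⬛❓❓
⬛⬛⬛⬛⬛⬛⬛⬛⬛❓❓
❓❓❓❓❓❓❓❓❓❓❓
❓❓❓❓❓❓❓❓❓❓❓
❓❓❓❓❓❓❓❓❓❓❓

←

❓❓❓❓❓❓❓❓❓❓❓
❓❓❓❓❓❓❓❓❓❓❓
❓❓❓❓❓❓❓❓❓❓❓
❓⬛⬛⬛⬛⬛⬛⬛⬛⬛❓
❓⬛⬛⬛⬛⬛⬛⬛⬛⬛❓
❓⬜⬜⬜⬜🔴⬜⬜⬜⬜❓
❓⬛⬛⬛⬛⬛⬛⬛⬛⬛❓
❓⬛⬛⬛⬛⬛⬛⬛⬛⬛❓
❓❓❓❓❓❓❓❓❓❓❓
❓❓❓❓❓❓❓❓❓❓❓
❓❓❓❓❓❓❓❓❓❓❓

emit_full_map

⬛⬛⬛⬛⬛⬛⬛⬛⬛
⬛⬛⬛⬛⬛⬛⬛⬛⬛
⬜⬜⬜⬜🔴⬜⬜⬜⬜
⬛⬛⬛⬛⬛⬛⬛⬛⬛
⬛⬛⬛⬛⬛⬛⬛⬛⬛

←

❓❓❓❓❓❓❓❓❓❓❓
❓❓❓❓❓❓❓❓❓❓❓
❓❓❓❓❓❓❓❓❓❓❓
❓❓⬛⬛⬛⬛⬛⬛⬛⬛⬛
❓❓⬛⬛⬛⬛⬛⬛⬛⬛⬛
❓❓⬜⬜⬜🔴⬜⬜⬜⬜⬜
❓❓⬛⬛⬛⬛⬛⬛⬛⬛⬛
❓❓⬛⬛⬛⬛⬛⬛⬛⬛⬛
❓❓❓❓❓❓❓❓❓❓❓
❓❓❓❓❓❓❓❓❓❓❓
❓❓❓❓❓❓❓❓❓❓❓
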